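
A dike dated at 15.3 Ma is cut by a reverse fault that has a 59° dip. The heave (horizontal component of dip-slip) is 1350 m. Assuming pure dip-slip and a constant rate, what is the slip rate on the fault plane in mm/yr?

0.171 mm/yr

dip-slip = heave / cos(dip) = 1350 m / cos(59°) = 2621 m
rate = 2621 m / 15.3 Ma = 0.000171 m/yr = 0.171 mm/yr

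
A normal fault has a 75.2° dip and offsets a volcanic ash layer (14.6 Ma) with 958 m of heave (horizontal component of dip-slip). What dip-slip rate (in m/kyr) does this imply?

0.257 m/kyr

dip-slip = heave / cos(dip) = 958 m / cos(75.2°) = 3750 m
rate = 3750 m / 14.6 Ma = 0.000257 m/yr = 0.257 m/kyr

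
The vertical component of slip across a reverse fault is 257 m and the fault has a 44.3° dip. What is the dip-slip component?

368 m

dip-slip = throw / sin(dip) = 257 / sin(44.3°) = 368 m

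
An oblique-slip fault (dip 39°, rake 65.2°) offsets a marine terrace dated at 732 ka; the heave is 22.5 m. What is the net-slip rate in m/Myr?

dip-slip = heave / cos(dip) = 22.5 / cos(39°) = 28.95 m
net slip = dip-slip / sin(rake) = 28.95 / sin(65.2°) = 31.89 m
rate = 31.89 m / 732 ka = 0.0000436 m/yr = 43.6 m/Myr

43.6 m/Myr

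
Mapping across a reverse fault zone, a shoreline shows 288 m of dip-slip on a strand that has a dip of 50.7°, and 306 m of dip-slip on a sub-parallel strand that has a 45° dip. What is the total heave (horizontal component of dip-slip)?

399 m

heave_A = 288 × cos(50.7°) = 182.4 m
heave_B = 306 × cos(45°) = 216.4 m
total = 182.4 + 216.4 = 399 m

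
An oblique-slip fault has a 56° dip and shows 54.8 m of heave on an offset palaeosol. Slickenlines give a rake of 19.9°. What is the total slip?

288 m

dip-slip = heave / cos(dip) = 54.8 / cos(56°) = 98 m
net slip = dip-slip / sin(rake) = 98 / sin(19.9°) = 288 m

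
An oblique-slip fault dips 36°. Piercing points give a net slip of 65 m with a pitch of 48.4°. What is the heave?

39.3 m

dip-slip = net slip × sin(rake) = 65 m × sin(48.4°) = 48.61 m
heave = dip-slip × cos(dip) = 48.61 × cos(36°) = 39.3 m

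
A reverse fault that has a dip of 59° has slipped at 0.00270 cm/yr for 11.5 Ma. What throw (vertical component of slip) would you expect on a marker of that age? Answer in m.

dip-slip = rate × time = 0.00270 cm/yr × 11.5 Ma = 310.5 m
throw = dip-slip × sin(dip) = 310.5 × sin(59°) = 266 m

266 m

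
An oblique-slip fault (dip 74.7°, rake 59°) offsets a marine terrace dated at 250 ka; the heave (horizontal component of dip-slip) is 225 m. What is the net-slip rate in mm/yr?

dip-slip = heave / cos(dip) = 225 / cos(74.7°) = 852.7 m
net slip = dip-slip / sin(rake) = 852.7 / sin(59°) = 994.8 m
rate = 994.8 m / 250 ka = 0.00398 m/yr = 3.98 mm/yr

3.98 mm/yr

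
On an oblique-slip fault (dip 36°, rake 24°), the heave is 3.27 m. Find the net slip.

9.94 m

dip-slip = heave / cos(dip) = 3.27 / cos(36°) = 4.042 m
net slip = dip-slip / sin(rake) = 4.042 / sin(24°) = 9.94 m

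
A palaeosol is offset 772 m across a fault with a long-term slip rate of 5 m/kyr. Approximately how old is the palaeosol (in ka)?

age = offset / rate = 772 m / (5 m/kyr) = 154000 yr = 154 ka

154 ka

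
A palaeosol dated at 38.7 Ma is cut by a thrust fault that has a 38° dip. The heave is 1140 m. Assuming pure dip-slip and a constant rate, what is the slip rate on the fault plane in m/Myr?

dip-slip = heave / cos(dip) = 1140 m / cos(38°) = 1447 m
rate = 1447 m / 38.7 Ma = 0.0000374 m/yr = 37.4 m/Myr

37.4 m/Myr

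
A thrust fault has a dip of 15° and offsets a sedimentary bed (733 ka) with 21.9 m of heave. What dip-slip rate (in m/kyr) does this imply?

0.0309 m/kyr

dip-slip = heave / cos(dip) = 21.9 m / cos(15°) = 22.67 m
rate = 22.67 m / 733 ka = 0.0000309 m/yr = 0.0309 m/kyr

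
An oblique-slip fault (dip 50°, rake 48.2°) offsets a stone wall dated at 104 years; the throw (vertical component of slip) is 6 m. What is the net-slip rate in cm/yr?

10.1 cm/yr

dip-slip = throw / sin(dip) = 6 / sin(50°) = 7.832 m
net slip = dip-slip / sin(rake) = 7.832 / sin(48.2°) = 10.51 m
rate = 10.51 m / 104 years = 0.101 m/yr = 10.1 cm/yr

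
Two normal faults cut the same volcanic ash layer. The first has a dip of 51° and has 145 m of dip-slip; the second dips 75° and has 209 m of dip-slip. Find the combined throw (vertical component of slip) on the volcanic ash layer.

315 m

throw_A = 145 × sin(51°) = 112.7 m
throw_B = 209 × sin(75°) = 201.9 m
total = 112.7 + 201.9 = 315 m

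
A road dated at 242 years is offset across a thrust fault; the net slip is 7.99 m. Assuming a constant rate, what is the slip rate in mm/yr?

33 mm/yr

rate = 7.99 m / 242 years = 0.0330 m/yr = 33 mm/yr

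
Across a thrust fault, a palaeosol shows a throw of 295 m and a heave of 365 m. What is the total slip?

469 m

net slip = √(throw² + heave²) = √(295² + 365²) = 469 m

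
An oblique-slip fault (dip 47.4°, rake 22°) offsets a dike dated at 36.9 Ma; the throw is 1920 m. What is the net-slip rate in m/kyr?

0.189 m/kyr

dip-slip = throw / sin(dip) = 1920 / sin(47.4°) = 2608 m
net slip = dip-slip / sin(rake) = 2608 / sin(22°) = 6963 m
rate = 6963 m / 36.9 Ma = 0.000189 m/yr = 0.189 m/kyr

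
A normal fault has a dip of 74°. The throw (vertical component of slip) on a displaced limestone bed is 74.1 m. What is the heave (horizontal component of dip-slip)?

21.2 m

heave = throw / tan(dip) = 74.1 / tan(74°) = 21.2 m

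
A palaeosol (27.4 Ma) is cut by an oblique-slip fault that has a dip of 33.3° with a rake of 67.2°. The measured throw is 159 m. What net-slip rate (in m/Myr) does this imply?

dip-slip = throw / sin(dip) = 159 / sin(33.3°) = 289.6 m
net slip = dip-slip / sin(rake) = 289.6 / sin(67.2°) = 314.2 m
rate = 314.2 m / 27.4 Ma = 0.0000115 m/yr = 11.5 m/Myr

11.5 m/Myr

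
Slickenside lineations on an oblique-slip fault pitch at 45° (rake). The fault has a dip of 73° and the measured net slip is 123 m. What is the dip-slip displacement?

dip-slip = net slip × sin(rake) = 123 m × sin(45°) = 87 m

87 m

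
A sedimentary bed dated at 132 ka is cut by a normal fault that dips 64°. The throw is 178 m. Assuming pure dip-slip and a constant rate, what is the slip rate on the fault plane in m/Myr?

dip-slip = throw / sin(dip) = 178 m / sin(64°) = 198 m
rate = 198 m / 132 ka = 0.00150 m/yr = 1500 m/Myr

1500 m/Myr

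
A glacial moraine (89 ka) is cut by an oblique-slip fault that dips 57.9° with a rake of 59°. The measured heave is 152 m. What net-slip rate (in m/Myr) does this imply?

3750 m/Myr

dip-slip = heave / cos(dip) = 152 / cos(57.9°) = 286 m
net slip = dip-slip / sin(rake) = 286 / sin(59°) = 333.7 m
rate = 333.7 m / 89 ka = 0.00375 m/yr = 3750 m/Myr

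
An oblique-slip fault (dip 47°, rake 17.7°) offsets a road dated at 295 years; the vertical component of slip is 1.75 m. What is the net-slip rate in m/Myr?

26700 m/Myr

dip-slip = throw / sin(dip) = 1.75 / sin(47°) = 2.393 m
net slip = dip-slip / sin(rake) = 2.393 / sin(17.7°) = 7.870 m
rate = 7.870 m / 295 years = 0.0267 m/yr = 26700 m/Myr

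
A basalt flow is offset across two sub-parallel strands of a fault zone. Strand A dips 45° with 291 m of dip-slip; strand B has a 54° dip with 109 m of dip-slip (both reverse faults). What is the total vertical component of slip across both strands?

throw_A = 291 × sin(45°) = 205.8 m
throw_B = 109 × sin(54°) = 88.18 m
total = 205.8 + 88.18 = 294 m

294 m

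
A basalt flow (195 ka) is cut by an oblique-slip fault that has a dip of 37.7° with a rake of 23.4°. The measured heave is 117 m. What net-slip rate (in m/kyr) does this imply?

1.91 m/kyr

dip-slip = heave / cos(dip) = 117 / cos(37.7°) = 147.9 m
net slip = dip-slip / sin(rake) = 147.9 / sin(23.4°) = 372.3 m
rate = 372.3 m / 195 ka = 0.00191 m/yr = 1.91 m/kyr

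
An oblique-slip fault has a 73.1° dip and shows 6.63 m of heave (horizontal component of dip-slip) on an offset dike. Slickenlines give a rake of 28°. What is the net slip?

dip-slip = heave / cos(dip) = 6.63 / cos(73.1°) = 22.81 m
net slip = dip-slip / sin(rake) = 22.81 / sin(28°) = 48.6 m

48.6 m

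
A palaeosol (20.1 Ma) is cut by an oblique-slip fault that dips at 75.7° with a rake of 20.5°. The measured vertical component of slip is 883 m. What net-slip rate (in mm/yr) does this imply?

0.129 mm/yr

dip-slip = throw / sin(dip) = 883 / sin(75.7°) = 911.2 m
net slip = dip-slip / sin(rake) = 911.2 / sin(20.5°) = 2602 m
rate = 2602 m / 20.1 Ma = 0.000129 m/yr = 0.129 mm/yr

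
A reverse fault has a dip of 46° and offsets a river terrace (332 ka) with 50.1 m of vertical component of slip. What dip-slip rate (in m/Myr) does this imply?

dip-slip = throw / sin(dip) = 50.1 m / sin(46°) = 69.65 m
rate = 69.65 m / 332 ka = 0.000210 m/yr = 210 m/Myr

210 m/Myr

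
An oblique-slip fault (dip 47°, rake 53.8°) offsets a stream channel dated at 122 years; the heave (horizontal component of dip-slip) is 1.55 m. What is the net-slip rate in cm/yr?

2.31 cm/yr

dip-slip = heave / cos(dip) = 1.55 / cos(47°) = 2.273 m
net slip = dip-slip / sin(rake) = 2.273 / sin(53.8°) = 2.816 m
rate = 2.816 m / 122 years = 0.0231 m/yr = 2.31 cm/yr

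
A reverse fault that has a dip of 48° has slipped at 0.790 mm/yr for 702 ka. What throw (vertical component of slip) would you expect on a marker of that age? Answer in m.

dip-slip = rate × time = 0.790 mm/yr × 702 ka = 554.6 m
throw = dip-slip × sin(dip) = 554.6 × sin(48°) = 412 m

412 m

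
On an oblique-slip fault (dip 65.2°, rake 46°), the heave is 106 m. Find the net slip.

dip-slip = heave / cos(dip) = 106 / cos(65.2°) = 252.7 m
net slip = dip-slip / sin(rake) = 252.7 / sin(46°) = 351 m

351 m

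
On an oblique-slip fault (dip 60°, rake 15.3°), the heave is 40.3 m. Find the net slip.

305 m

dip-slip = heave / cos(dip) = 40.3 / cos(60°) = 80.60 m
net slip = dip-slip / sin(rake) = 80.60 / sin(15.3°) = 305 m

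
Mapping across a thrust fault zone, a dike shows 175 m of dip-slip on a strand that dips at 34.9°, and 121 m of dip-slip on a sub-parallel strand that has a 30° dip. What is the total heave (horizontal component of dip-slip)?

heave_A = 175 × cos(34.9°) = 143.5 m
heave_B = 121 × cos(30°) = 104.8 m
total = 143.5 + 104.8 = 248 m

248 m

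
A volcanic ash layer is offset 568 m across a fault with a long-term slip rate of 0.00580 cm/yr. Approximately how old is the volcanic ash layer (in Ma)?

9.79 Ma

age = offset / rate = 568 m / (0.00580 cm/yr) = 9.79e+06 yr = 9.79 Ma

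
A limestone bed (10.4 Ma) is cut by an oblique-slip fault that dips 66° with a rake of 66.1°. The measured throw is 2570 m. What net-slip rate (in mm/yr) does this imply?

dip-slip = throw / sin(dip) = 2570 / sin(66°) = 2813 m
net slip = dip-slip / sin(rake) = 2813 / sin(66.1°) = 3077 m
rate = 3077 m / 10.4 Ma = 0.000296 m/yr = 0.296 mm/yr

0.296 mm/yr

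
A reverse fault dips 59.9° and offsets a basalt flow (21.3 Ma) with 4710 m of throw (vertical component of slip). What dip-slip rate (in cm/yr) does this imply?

dip-slip = throw / sin(dip) = 4710 m / sin(59.9°) = 5444 m
rate = 5444 m / 21.3 Ma = 0.000256 m/yr = 0.0256 cm/yr

0.0256 cm/yr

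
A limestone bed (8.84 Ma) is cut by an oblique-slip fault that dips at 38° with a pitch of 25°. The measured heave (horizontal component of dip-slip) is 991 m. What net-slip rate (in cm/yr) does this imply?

dip-slip = heave / cos(dip) = 991 / cos(38°) = 1258 m
net slip = dip-slip / sin(rake) = 1258 / sin(25°) = 2976 m
rate = 2976 m / 8.84 Ma = 0.000337 m/yr = 0.0337 cm/yr

0.0337 cm/yr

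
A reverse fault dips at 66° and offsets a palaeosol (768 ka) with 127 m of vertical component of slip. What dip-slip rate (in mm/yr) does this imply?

0.181 mm/yr

dip-slip = throw / sin(dip) = 127 m / sin(66°) = 139 m
rate = 139 m / 768 ka = 0.000181 m/yr = 0.181 mm/yr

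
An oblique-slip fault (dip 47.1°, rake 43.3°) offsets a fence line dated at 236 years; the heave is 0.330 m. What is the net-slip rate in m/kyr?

3 m/kyr

dip-slip = heave / cos(dip) = 0.330 / cos(47.1°) = 0.4848 m
net slip = dip-slip / sin(rake) = 0.4848 / sin(43.3°) = 0.7069 m
rate = 0.7069 m / 236 years = 0.00300 m/yr = 3 m/kyr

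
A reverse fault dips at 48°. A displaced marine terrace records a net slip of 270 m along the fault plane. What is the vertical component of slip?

201 m

throw = dip-slip × sin(dip) = 270 m × sin(48°) = 201 m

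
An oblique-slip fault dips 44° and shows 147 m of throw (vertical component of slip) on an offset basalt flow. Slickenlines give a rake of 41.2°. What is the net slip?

dip-slip = throw / sin(dip) = 147 / sin(44°) = 211.6 m
net slip = dip-slip / sin(rake) = 211.6 / sin(41.2°) = 321 m

321 m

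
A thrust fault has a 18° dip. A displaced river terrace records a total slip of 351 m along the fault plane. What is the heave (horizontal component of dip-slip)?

334 m

heave = dip-slip × cos(dip) = 351 m × cos(18°) = 334 m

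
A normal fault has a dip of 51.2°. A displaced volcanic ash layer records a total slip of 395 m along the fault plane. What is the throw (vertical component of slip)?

308 m

throw = dip-slip × sin(dip) = 395 m × sin(51.2°) = 308 m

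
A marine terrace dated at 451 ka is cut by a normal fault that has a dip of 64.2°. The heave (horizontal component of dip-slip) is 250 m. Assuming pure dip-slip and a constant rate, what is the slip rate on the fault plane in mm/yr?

dip-slip = heave / cos(dip) = 250 m / cos(64.2°) = 574.4 m
rate = 574.4 m / 451 ka = 0.00127 m/yr = 1.27 mm/yr

1.27 mm/yr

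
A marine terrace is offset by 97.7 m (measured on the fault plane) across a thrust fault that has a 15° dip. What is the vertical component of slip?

throw = dip-slip × sin(dip) = 97.7 m × sin(15°) = 25.3 m

25.3 m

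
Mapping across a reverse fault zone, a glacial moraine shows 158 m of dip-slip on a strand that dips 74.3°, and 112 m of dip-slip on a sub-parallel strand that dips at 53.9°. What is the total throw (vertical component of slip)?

243 m

throw_A = 158 × sin(74.3°) = 152.1 m
throw_B = 112 × sin(53.9°) = 90.49 m
total = 152.1 + 90.49 = 243 m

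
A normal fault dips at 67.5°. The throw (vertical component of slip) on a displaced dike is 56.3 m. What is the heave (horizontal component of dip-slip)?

heave = throw / tan(dip) = 56.3 / tan(67.5°) = 23.3 m

23.3 m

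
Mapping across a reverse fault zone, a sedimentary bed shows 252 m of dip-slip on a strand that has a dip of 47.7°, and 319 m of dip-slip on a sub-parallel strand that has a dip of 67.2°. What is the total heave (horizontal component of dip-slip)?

heave_A = 252 × cos(47.7°) = 169.6 m
heave_B = 319 × cos(67.2°) = 123.6 m
total = 169.6 + 123.6 = 293 m

293 m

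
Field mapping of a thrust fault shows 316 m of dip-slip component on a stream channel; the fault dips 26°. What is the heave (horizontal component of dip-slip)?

heave = dip-slip × cos(dip) = 316 m × cos(26°) = 284 m

284 m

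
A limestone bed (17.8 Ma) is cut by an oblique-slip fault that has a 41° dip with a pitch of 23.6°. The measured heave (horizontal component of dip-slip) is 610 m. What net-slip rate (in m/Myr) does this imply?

113 m/Myr

dip-slip = heave / cos(dip) = 610 / cos(41°) = 808.3 m
net slip = dip-slip / sin(rake) = 808.3 / sin(23.6°) = 2019 m
rate = 2019 m / 17.8 Ma = 0.000113 m/yr = 113 m/Myr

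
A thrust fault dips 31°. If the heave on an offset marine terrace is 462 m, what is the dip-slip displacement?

dip-slip = heave / cos(dip) = 462 / cos(31°) = 539 m

539 m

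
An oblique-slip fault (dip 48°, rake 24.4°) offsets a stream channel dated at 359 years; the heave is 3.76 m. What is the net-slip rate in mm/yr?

37.9 mm/yr

dip-slip = heave / cos(dip) = 3.76 / cos(48°) = 5.619 m
net slip = dip-slip / sin(rake) = 5.619 / sin(24.4°) = 13.60 m
rate = 13.60 m / 359 years = 0.0379 m/yr = 37.9 mm/yr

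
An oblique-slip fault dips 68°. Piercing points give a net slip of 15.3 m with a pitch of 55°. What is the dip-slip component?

dip-slip = net slip × sin(rake) = 15.3 m × sin(55°) = 12.5 m

12.5 m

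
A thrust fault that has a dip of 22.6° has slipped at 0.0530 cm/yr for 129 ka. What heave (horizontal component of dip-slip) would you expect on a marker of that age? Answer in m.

dip-slip = rate × time = 0.0530 cm/yr × 129 ka = 68.37 m
heave = dip-slip × cos(dip) = 68.37 × cos(22.6°) = 63.1 m

63.1 m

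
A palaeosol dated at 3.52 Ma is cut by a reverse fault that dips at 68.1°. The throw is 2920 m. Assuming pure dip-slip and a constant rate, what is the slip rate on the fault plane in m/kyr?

dip-slip = throw / sin(dip) = 2920 m / sin(68.1°) = 3147 m
rate = 3147 m / 3.52 Ma = 0.000894 m/yr = 0.894 m/kyr

0.894 m/kyr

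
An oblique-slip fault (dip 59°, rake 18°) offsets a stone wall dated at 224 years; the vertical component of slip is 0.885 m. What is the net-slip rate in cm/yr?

1.49 cm/yr

dip-slip = throw / sin(dip) = 0.885 / sin(59°) = 1.032 m
net slip = dip-slip / sin(rake) = 1.032 / sin(18°) = 3.341 m
rate = 3.341 m / 224 years = 0.0149 m/yr = 1.49 cm/yr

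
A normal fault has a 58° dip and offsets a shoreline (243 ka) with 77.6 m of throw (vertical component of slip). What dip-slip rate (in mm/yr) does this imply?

dip-slip = throw / sin(dip) = 77.6 m / sin(58°) = 91.50 m
rate = 91.50 m / 243 ka = 0.000377 m/yr = 0.377 mm/yr

0.377 mm/yr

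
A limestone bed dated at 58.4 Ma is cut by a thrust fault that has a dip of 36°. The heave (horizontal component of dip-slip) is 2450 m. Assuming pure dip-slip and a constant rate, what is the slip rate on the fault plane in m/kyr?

dip-slip = heave / cos(dip) = 2450 m / cos(36°) = 3028 m
rate = 3028 m / 58.4 Ma = 0.0000519 m/yr = 0.0519 m/kyr

0.0519 m/kyr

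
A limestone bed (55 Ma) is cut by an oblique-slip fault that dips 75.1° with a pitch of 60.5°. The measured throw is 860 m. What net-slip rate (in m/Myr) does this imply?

18.6 m/Myr

dip-slip = throw / sin(dip) = 860 / sin(75.1°) = 889.9 m
net slip = dip-slip / sin(rake) = 889.9 / sin(60.5°) = 1022 m
rate = 1022 m / 55 Ma = 0.0000186 m/yr = 18.6 m/Myr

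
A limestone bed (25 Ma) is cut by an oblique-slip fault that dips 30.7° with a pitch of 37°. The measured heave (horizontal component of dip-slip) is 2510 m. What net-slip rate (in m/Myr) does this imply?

194 m/Myr

dip-slip = heave / cos(dip) = 2510 / cos(30.7°) = 2919 m
net slip = dip-slip / sin(rake) = 2919 / sin(37°) = 4851 m
rate = 4851 m / 25 Ma = 0.000194 m/yr = 194 m/Myr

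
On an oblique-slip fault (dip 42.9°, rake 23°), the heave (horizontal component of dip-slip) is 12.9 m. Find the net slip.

45.1 m

dip-slip = heave / cos(dip) = 12.9 / cos(42.9°) = 17.61 m
net slip = dip-slip / sin(rake) = 17.61 / sin(23°) = 45.1 m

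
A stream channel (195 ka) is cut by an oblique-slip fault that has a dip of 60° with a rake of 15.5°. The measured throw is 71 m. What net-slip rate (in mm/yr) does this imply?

1.57 mm/yr

dip-slip = throw / sin(dip) = 71 / sin(60°) = 81.98 m
net slip = dip-slip / sin(rake) = 81.98 / sin(15.5°) = 306.8 m
rate = 306.8 m / 195 ka = 0.00157 m/yr = 1.57 mm/yr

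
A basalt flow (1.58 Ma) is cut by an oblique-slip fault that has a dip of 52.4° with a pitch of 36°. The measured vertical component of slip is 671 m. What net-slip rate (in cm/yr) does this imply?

dip-slip = throw / sin(dip) = 671 / sin(52.4°) = 846.9 m
net slip = dip-slip / sin(rake) = 846.9 / sin(36°) = 1441 m
rate = 1441 m / 1.58 Ma = 0.000912 m/yr = 0.0912 cm/yr

0.0912 cm/yr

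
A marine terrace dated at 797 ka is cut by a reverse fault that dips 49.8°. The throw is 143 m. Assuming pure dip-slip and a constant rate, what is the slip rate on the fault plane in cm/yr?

0.0235 cm/yr

dip-slip = throw / sin(dip) = 143 m / sin(49.8°) = 187.2 m
rate = 187.2 m / 797 ka = 0.000235 m/yr = 0.0235 cm/yr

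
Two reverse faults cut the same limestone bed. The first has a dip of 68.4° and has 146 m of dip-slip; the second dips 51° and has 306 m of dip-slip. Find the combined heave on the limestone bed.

heave_A = 146 × cos(68.4°) = 53.75 m
heave_B = 306 × cos(51°) = 192.6 m
total = 53.75 + 192.6 = 246 m

246 m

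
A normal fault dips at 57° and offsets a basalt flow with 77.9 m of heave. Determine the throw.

120 m

throw = heave × tan(dip) = 77.9 × tan(57°) = 120 m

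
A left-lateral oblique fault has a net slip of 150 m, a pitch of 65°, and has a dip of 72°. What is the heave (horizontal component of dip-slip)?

dip-slip = net slip × sin(rake) = 150 m × sin(65°) = 135.9 m
heave = dip-slip × cos(dip) = 135.9 × cos(72°) = 42 m

42 m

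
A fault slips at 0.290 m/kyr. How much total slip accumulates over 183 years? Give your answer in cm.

slip = rate × time = 0.290 m/kyr × 183 years = 0.0531 m = 5.31 cm

5.31 cm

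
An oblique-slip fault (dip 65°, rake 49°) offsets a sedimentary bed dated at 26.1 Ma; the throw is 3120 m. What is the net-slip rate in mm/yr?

0.175 mm/yr

dip-slip = throw / sin(dip) = 3120 / sin(65°) = 3443 m
net slip = dip-slip / sin(rake) = 3443 / sin(49°) = 4561 m
rate = 4561 m / 26.1 Ma = 0.000175 m/yr = 0.175 mm/yr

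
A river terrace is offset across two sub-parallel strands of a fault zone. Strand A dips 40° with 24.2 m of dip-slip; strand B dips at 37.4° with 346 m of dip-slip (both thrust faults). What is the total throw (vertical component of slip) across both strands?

throw_A = 24.2 × sin(40°) = 15.56 m
throw_B = 346 × sin(37.4°) = 210.2 m
total = 15.56 + 210.2 = 226 m

226 m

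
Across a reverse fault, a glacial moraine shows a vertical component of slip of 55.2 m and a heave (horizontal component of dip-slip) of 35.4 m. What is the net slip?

net slip = √(throw² + heave²) = √(55.2² + 35.4²) = 65.6 m

65.6 m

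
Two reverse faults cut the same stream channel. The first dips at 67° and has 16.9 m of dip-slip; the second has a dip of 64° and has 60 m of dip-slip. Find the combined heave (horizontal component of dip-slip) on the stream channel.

32.9 m

heave_A = 16.9 × cos(67°) = 6.603 m
heave_B = 60 × cos(64°) = 26.30 m
total = 6.603 + 26.30 = 32.9 m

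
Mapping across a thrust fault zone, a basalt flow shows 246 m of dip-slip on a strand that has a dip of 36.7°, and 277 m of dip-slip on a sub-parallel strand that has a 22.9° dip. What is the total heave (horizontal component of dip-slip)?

heave_A = 246 × cos(36.7°) = 197.2 m
heave_B = 277 × cos(22.9°) = 255.2 m
total = 197.2 + 255.2 = 452 m

452 m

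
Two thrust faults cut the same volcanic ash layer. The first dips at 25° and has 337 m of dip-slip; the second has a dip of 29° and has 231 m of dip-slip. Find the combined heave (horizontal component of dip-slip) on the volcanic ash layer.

heave_A = 337 × cos(25°) = 305.4 m
heave_B = 231 × cos(29°) = 202 m
total = 305.4 + 202 = 507 m

507 m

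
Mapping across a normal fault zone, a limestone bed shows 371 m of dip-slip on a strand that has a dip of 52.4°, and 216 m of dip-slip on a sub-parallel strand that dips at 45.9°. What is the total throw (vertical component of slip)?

throw_A = 371 × sin(52.4°) = 293.9 m
throw_B = 216 × sin(45.9°) = 155.1 m
total = 293.9 + 155.1 = 449 m

449 m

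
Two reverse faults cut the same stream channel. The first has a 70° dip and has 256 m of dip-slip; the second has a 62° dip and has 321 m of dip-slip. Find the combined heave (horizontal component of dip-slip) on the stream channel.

heave_A = 256 × cos(70°) = 87.56 m
heave_B = 321 × cos(62°) = 150.7 m
total = 87.56 + 150.7 = 238 m

238 m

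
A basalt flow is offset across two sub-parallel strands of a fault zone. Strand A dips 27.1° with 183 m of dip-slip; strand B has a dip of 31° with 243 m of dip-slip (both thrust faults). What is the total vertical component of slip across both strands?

throw_A = 183 × sin(27.1°) = 83.36 m
throw_B = 243 × sin(31°) = 125.2 m
total = 83.36 + 125.2 = 209 m

209 m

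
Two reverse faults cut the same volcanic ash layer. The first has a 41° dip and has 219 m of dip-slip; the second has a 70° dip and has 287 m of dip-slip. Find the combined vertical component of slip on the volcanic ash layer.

throw_A = 219 × sin(41°) = 143.7 m
throw_B = 287 × sin(70°) = 269.7 m
total = 143.7 + 269.7 = 413 m

413 m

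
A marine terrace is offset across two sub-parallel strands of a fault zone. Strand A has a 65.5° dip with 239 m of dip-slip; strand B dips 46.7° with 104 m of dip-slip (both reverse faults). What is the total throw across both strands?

throw_A = 239 × sin(65.5°) = 217.5 m
throw_B = 104 × sin(46.7°) = 75.69 m
total = 217.5 + 75.69 = 293 m

293 m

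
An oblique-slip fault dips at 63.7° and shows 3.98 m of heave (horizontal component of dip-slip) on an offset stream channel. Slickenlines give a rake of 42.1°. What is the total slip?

13.4 m

dip-slip = heave / cos(dip) = 3.98 / cos(63.7°) = 8.983 m
net slip = dip-slip / sin(rake) = 8.983 / sin(42.1°) = 13.4 m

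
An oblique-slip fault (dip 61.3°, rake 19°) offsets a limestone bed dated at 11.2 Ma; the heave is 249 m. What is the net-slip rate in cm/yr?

dip-slip = heave / cos(dip) = 249 / cos(61.3°) = 518.5 m
net slip = dip-slip / sin(rake) = 518.5 / sin(19°) = 1593 m
rate = 1593 m / 11.2 Ma = 0.000142 m/yr = 0.0142 cm/yr

0.0142 cm/yr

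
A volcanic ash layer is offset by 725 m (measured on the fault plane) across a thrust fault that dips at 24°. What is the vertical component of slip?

throw = dip-slip × sin(dip) = 725 m × sin(24°) = 295 m

295 m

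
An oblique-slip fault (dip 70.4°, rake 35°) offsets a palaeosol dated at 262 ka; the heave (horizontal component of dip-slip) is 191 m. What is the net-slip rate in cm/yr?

0.379 cm/yr

dip-slip = heave / cos(dip) = 191 / cos(70.4°) = 569.4 m
net slip = dip-slip / sin(rake) = 569.4 / sin(35°) = 992.7 m
rate = 992.7 m / 262 ka = 0.00379 m/yr = 0.379 cm/yr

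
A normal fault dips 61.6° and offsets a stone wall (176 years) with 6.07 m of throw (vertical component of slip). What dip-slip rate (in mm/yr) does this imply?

dip-slip = throw / sin(dip) = 6.07 m / sin(61.6°) = 6.900 m
rate = 6.900 m / 176 years = 0.0392 m/yr = 39.2 mm/yr

39.2 mm/yr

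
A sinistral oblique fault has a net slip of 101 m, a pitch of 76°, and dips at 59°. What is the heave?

50.5 m

dip-slip = net slip × sin(rake) = 101 m × sin(76°) = 98 m
heave = dip-slip × cos(dip) = 98 × cos(59°) = 50.5 m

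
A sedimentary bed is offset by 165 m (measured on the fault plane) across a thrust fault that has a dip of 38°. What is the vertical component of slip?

throw = dip-slip × sin(dip) = 165 m × sin(38°) = 102 m

102 m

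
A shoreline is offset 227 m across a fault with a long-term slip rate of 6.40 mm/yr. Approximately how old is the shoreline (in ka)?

age = offset / rate = 227 m / (6.40 mm/yr) = 35500 yr = 35.5 ka

35.5 ka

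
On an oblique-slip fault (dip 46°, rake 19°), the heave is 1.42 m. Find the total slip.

6.28 m

dip-slip = heave / cos(dip) = 1.42 / cos(46°) = 2.044 m
net slip = dip-slip / sin(rake) = 2.044 / sin(19°) = 6.28 m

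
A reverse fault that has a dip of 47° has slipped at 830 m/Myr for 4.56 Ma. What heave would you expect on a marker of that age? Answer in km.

2.58 km

dip-slip = rate × time = 830 m/Myr × 4.56 Ma = 3785 m
heave = dip-slip × cos(dip) = 3785 × cos(47°) = 2580 m = 2.58 km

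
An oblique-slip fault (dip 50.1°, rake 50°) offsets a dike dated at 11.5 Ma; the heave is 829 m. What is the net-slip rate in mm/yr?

dip-slip = heave / cos(dip) = 829 / cos(50.1°) = 1292 m
net slip = dip-slip / sin(rake) = 1292 / sin(50°) = 1687 m
rate = 1687 m / 11.5 Ma = 0.000147 m/yr = 0.147 mm/yr

0.147 mm/yr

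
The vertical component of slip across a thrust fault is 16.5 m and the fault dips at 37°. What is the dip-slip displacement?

dip-slip = throw / sin(dip) = 16.5 / sin(37°) = 27.4 m

27.4 m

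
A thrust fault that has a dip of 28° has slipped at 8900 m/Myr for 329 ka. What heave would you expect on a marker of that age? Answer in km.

2.59 km

dip-slip = rate × time = 8900 m/Myr × 329 ka = 2928 m
heave = dip-slip × cos(dip) = 2928 × cos(28°) = 2590 m = 2.59 km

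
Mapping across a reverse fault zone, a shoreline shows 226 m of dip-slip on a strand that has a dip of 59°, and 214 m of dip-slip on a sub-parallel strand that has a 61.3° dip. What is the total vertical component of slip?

throw_A = 226 × sin(59°) = 193.7 m
throw_B = 214 × sin(61.3°) = 187.7 m
total = 193.7 + 187.7 = 381 m

381 m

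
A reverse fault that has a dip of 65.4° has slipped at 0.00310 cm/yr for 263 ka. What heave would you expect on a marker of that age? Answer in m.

dip-slip = rate × time = 0.00310 cm/yr × 263 ka = 8.153 m
heave = dip-slip × cos(dip) = 8.153 × cos(65.4°) = 3.39 m

3.39 m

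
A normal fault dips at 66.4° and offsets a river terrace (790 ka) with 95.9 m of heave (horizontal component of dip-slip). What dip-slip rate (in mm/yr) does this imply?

dip-slip = heave / cos(dip) = 95.9 m / cos(66.4°) = 239.5 m
rate = 239.5 m / 790 ka = 0.000303 m/yr = 0.303 mm/yr

0.303 mm/yr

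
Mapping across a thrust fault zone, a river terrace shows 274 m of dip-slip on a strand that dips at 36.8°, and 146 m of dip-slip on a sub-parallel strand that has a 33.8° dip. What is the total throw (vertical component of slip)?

245 m

throw_A = 274 × sin(36.8°) = 164.1 m
throw_B = 146 × sin(33.8°) = 81.22 m
total = 164.1 + 81.22 = 245 m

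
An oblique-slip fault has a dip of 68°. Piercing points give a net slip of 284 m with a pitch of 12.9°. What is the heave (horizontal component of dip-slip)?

dip-slip = net slip × sin(rake) = 284 m × sin(12.9°) = 63.40 m
heave = dip-slip × cos(dip) = 63.40 × cos(68°) = 23.8 m

23.8 m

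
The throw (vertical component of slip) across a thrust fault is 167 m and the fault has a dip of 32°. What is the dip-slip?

315 m

dip-slip = throw / sin(dip) = 167 / sin(32°) = 315 m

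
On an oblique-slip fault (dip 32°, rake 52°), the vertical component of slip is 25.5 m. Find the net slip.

dip-slip = throw / sin(dip) = 25.5 / sin(32°) = 48.12 m
net slip = dip-slip / sin(rake) = 48.12 / sin(52°) = 61.1 m

61.1 m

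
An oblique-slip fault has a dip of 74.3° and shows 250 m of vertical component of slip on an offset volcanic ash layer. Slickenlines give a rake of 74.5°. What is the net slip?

dip-slip = throw / sin(dip) = 250 / sin(74.3°) = 259.7 m
net slip = dip-slip / sin(rake) = 259.7 / sin(74.5°) = 269 m

269 m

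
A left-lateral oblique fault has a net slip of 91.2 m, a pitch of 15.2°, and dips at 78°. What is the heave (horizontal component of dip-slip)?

4.97 m

dip-slip = net slip × sin(rake) = 91.2 m × sin(15.2°) = 23.91 m
heave = dip-slip × cos(dip) = 23.91 × cos(78°) = 4.97 m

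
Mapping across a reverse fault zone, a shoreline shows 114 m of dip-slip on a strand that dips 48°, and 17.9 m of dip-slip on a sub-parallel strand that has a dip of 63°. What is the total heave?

84.4 m

heave_A = 114 × cos(48°) = 76.28 m
heave_B = 17.9 × cos(63°) = 8.126 m
total = 76.28 + 8.126 = 84.4 m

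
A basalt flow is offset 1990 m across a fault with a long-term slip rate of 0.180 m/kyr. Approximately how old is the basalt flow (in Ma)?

11.1 Ma

age = offset / rate = 1990 m / (0.180 m/kyr) = 1.11e+07 yr = 11.1 Ma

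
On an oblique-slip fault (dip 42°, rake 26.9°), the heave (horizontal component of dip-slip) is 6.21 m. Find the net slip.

18.5 m

dip-slip = heave / cos(dip) = 6.21 / cos(42°) = 8.356 m
net slip = dip-slip / sin(rake) = 8.356 / sin(26.9°) = 18.5 m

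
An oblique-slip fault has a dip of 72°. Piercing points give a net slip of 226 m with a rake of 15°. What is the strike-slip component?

strike-slip = net slip × cos(rake) = 226 m × cos(15°) = 218 m

218 m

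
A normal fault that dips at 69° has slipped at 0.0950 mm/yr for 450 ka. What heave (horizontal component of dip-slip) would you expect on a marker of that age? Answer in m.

15.3 m

dip-slip = rate × time = 0.0950 mm/yr × 450 ka = 42.75 m
heave = dip-slip × cos(dip) = 42.75 × cos(69°) = 15.3 m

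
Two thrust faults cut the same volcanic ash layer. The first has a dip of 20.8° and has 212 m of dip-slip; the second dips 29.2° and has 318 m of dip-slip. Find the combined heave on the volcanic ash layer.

heave_A = 212 × cos(20.8°) = 198.2 m
heave_B = 318 × cos(29.2°) = 277.6 m
total = 198.2 + 277.6 = 476 m

476 m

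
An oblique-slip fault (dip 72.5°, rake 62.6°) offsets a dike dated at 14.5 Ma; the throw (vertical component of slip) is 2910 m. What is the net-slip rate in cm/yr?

dip-slip = throw / sin(dip) = 2910 / sin(72.5°) = 3051 m
net slip = dip-slip / sin(rake) = 3051 / sin(62.6°) = 3437 m
rate = 3437 m / 14.5 Ma = 0.000237 m/yr = 0.0237 cm/yr

0.0237 cm/yr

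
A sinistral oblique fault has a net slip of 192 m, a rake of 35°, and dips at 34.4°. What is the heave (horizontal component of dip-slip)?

90.9 m

dip-slip = net slip × sin(rake) = 192 m × sin(35°) = 110.1 m
heave = dip-slip × cos(dip) = 110.1 × cos(34.4°) = 90.9 m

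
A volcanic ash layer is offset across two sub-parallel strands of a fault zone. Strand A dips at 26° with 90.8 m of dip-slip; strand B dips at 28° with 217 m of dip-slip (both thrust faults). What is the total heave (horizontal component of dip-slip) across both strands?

273 m

heave_A = 90.8 × cos(26°) = 81.61 m
heave_B = 217 × cos(28°) = 191.6 m
total = 81.61 + 191.6 = 273 m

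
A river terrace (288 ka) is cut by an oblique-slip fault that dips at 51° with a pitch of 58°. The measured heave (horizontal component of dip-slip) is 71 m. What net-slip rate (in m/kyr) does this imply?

dip-slip = heave / cos(dip) = 71 / cos(51°) = 112.8 m
net slip = dip-slip / sin(rake) = 112.8 / sin(58°) = 133 m
rate = 133 m / 288 ka = 0.000462 m/yr = 0.462 m/kyr

0.462 m/kyr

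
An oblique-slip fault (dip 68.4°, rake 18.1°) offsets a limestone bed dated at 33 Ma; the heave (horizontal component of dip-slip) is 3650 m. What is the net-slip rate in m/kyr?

0.967 m/kyr

dip-slip = heave / cos(dip) = 3650 / cos(68.4°) = 9915 m
net slip = dip-slip / sin(rake) = 9915 / sin(18.1°) = 31910 m
rate = 31910 m / 33 Ma = 0.000967 m/yr = 0.967 m/kyr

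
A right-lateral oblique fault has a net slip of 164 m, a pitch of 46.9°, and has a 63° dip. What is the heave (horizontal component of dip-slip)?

dip-slip = net slip × sin(rake) = 164 m × sin(46.9°) = 119.7 m
heave = dip-slip × cos(dip) = 119.7 × cos(63°) = 54.4 m

54.4 m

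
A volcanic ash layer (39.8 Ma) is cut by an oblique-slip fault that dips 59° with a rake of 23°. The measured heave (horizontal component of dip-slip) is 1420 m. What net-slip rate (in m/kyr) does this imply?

dip-slip = heave / cos(dip) = 1420 / cos(59°) = 2757 m
net slip = dip-slip / sin(rake) = 2757 / sin(23°) = 7056 m
rate = 7056 m / 39.8 Ma = 0.000177 m/yr = 0.177 m/kyr

0.177 m/kyr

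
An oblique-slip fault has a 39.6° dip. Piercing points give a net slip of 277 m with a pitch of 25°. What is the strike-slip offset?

strike-slip = net slip × cos(rake) = 277 m × cos(25°) = 251 m

251 m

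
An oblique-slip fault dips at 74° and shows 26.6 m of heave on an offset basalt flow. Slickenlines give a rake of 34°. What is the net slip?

173 m

dip-slip = heave / cos(dip) = 26.6 / cos(74°) = 96.50 m
net slip = dip-slip / sin(rake) = 96.50 / sin(34°) = 173 m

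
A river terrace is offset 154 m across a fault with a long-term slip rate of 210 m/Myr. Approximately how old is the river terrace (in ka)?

age = offset / rate = 154 m / (210 m/Myr) = 733000 yr = 733 ka

733 ka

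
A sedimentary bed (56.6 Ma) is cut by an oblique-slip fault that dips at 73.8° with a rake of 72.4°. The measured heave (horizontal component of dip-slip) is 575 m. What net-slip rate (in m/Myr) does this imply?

38.2 m/Myr

dip-slip = heave / cos(dip) = 575 / cos(73.8°) = 2061 m
net slip = dip-slip / sin(rake) = 2061 / sin(72.4°) = 2162 m
rate = 2162 m / 56.6 Ma = 0.0000382 m/yr = 38.2 m/Myr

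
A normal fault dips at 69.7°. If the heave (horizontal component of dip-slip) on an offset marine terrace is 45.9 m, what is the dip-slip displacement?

132 m

dip-slip = heave / cos(dip) = 45.9 / cos(69.7°) = 132 m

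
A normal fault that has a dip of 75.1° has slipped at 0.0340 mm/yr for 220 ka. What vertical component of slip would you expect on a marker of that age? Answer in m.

dip-slip = rate × time = 0.0340 mm/yr × 220 ka = 7.480 m
throw = dip-slip × sin(dip) = 7.480 × sin(75.1°) = 7.23 m

7.23 m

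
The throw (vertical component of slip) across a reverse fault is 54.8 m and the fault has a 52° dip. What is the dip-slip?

69.5 m

dip-slip = throw / sin(dip) = 54.8 / sin(52°) = 69.5 m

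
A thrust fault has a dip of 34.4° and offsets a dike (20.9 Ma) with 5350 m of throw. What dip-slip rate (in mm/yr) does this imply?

dip-slip = throw / sin(dip) = 5350 m / sin(34.4°) = 9470 m
rate = 9470 m / 20.9 Ma = 0.000453 m/yr = 0.453 mm/yr

0.453 mm/yr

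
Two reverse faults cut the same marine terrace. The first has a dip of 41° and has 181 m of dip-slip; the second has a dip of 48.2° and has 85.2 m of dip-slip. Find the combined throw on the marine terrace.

throw_A = 181 × sin(41°) = 118.7 m
throw_B = 85.2 × sin(48.2°) = 63.51 m
total = 118.7 + 63.51 = 182 m

182 m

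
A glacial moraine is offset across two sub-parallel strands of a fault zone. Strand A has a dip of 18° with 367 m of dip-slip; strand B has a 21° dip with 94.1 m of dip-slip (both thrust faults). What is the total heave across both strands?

heave_A = 367 × cos(18°) = 349 m
heave_B = 94.1 × cos(21°) = 87.85 m
total = 349 + 87.85 = 437 m

437 m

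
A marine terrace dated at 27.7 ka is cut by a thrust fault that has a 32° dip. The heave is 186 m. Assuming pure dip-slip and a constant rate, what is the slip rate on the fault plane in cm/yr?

0.792 cm/yr

dip-slip = heave / cos(dip) = 186 m / cos(32°) = 219.3 m
rate = 219.3 m / 27.7 ka = 0.00792 m/yr = 0.792 cm/yr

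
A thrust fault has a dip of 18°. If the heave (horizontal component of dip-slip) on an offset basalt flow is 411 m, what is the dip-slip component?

432 m

dip-slip = heave / cos(dip) = 411 / cos(18°) = 432 m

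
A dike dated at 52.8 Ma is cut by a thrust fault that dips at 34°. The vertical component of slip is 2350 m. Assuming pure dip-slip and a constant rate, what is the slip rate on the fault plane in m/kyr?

dip-slip = throw / sin(dip) = 2350 m / sin(34°) = 4202 m
rate = 4202 m / 52.8 Ma = 0.0000796 m/yr = 0.0796 m/kyr

0.0796 m/kyr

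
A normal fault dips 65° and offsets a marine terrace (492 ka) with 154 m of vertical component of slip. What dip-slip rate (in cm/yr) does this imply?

0.0345 cm/yr

dip-slip = throw / sin(dip) = 154 m / sin(65°) = 169.9 m
rate = 169.9 m / 492 ka = 0.000345 m/yr = 0.0345 cm/yr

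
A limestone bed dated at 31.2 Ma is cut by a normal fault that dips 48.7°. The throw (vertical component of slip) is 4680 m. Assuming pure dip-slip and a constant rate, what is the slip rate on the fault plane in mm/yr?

0.200 mm/yr

dip-slip = throw / sin(dip) = 4680 m / sin(48.7°) = 6230 m
rate = 6230 m / 31.2 Ma = 0.000200 m/yr = 0.200 mm/yr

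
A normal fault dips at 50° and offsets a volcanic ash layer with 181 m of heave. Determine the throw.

throw = heave × tan(dip) = 181 × tan(50°) = 216 m

216 m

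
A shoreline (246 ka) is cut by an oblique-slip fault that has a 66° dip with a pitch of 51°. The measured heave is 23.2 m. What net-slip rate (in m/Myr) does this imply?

dip-slip = heave / cos(dip) = 23.2 / cos(66°) = 57.04 m
net slip = dip-slip / sin(rake) = 57.04 / sin(51°) = 73.40 m
rate = 73.40 m / 246 ka = 0.000298 m/yr = 298 m/Myr

298 m/Myr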